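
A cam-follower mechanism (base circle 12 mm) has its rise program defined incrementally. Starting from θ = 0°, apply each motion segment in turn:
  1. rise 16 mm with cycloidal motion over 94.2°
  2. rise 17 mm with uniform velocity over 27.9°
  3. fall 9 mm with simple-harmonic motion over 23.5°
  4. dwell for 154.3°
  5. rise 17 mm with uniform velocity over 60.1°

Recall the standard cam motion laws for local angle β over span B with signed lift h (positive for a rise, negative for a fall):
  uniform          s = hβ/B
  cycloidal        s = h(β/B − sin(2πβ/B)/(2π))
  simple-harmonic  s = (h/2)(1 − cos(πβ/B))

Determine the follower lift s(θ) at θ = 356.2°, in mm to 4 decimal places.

seg 1 [0°–94.2°] cycloidal, h=16: full span → s += 16 → s = 16.0000
seg 2 [94.2°–122.1°] uniform, h=17: full span → s += 17 → s = 33.0000
seg 3 [122.1°–145.6°] simple-harmonic, h=-9: full span → s += -9 → s = 24.0000
seg 4 [145.6°–299.9°] dwell: s stays 24.0000
seg 5 [299.9°–360°] uniform, h=17: θ=356.2° here. β=56.3, B=60.1. 17·56.3/60.1 = 15.9251 → s = 39.9251

39.9251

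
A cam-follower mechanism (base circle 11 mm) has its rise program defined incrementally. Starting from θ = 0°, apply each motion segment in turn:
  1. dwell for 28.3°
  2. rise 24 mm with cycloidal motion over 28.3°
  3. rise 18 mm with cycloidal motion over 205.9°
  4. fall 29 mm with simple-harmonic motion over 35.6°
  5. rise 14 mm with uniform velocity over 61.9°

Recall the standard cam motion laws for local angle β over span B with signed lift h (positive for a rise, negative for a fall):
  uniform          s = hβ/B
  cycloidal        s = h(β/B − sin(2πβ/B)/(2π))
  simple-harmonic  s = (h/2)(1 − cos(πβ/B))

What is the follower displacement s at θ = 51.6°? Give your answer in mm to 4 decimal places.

seg 1 [0°–28.3°] dwell: s stays 0.0000
seg 2 [28.3°–56.6°] cycloidal, h=24: θ=51.6° here. β=23.3, B=28.3. 24·(0.8233 − sin(2π·0.8233)/(2π)) = 23.1812 → s = 23.1812

23.1812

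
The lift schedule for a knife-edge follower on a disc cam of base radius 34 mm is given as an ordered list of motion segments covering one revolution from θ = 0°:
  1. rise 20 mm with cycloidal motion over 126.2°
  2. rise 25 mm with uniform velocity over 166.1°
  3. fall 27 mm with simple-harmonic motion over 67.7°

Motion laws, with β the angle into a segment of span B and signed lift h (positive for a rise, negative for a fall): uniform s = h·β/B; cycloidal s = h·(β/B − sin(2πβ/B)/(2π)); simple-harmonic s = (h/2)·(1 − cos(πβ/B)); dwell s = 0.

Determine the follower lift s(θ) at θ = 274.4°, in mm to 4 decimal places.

seg 1 [0°–126.2°] cycloidal, h=20: full span → s += 20 → s = 20.0000
seg 2 [126.2°–292.3°] uniform, h=25: θ=274.4° here. β=148.2, B=166.1. 25·148.2/166.1 = 22.3058 → s = 42.3058

42.3058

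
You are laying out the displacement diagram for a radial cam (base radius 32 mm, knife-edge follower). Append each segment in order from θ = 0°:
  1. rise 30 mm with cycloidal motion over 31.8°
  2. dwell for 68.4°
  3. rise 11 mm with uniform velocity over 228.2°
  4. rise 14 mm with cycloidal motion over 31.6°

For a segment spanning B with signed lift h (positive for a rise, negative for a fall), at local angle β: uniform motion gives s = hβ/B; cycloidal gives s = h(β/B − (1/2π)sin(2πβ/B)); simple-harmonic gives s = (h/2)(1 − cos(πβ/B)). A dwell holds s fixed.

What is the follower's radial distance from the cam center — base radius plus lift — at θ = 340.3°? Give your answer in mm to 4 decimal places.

seg 1 [0°–31.8°] cycloidal, h=30: full span → s += 30 → s = 30.0000
seg 2 [31.8°–100.2°] dwell: s stays 30.0000
seg 3 [100.2°–328.4°] uniform, h=11: full span → s += 11 → s = 41.0000
seg 4 [328.4°–360°] cycloidal, h=14: θ=340.3° here. β=11.9, B=31.6. 14·(0.3766 − sin(2π·0.3766)/(2π)) = 3.7123 → s = 44.7123
radial distance = base radius + s = 32 + 44.7123 = 76.7123

76.7123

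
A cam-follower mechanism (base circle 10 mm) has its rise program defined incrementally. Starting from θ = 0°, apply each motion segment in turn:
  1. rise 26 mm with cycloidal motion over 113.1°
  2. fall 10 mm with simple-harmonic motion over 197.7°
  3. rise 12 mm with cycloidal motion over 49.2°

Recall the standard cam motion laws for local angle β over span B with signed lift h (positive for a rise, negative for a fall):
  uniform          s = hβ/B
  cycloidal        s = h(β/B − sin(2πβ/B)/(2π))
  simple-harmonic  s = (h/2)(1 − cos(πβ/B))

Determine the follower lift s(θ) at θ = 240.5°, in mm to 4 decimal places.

seg 1 [0°–113.1°] cycloidal, h=26: full span → s += 26 → s = 26.0000
seg 2 [113.1°–310.8°] simple-harmonic, h=-10: θ=240.5° here. β=127.4, B=197.7. -10/2·(1 − cos(π·0.6444)) = -7.1914 → s = 18.8086

18.8086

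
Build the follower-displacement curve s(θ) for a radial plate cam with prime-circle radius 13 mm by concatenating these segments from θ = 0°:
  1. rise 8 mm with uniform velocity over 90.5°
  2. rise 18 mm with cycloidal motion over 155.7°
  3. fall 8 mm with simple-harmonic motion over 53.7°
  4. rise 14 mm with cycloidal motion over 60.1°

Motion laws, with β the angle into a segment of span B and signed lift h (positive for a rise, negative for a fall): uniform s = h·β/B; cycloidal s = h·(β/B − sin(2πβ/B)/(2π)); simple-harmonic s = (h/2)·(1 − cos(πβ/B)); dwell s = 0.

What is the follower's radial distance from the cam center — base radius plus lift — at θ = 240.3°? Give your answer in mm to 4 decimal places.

seg 1 [0°–90.5°] uniform, h=8: full span → s += 8 → s = 8.0000
seg 2 [90.5°–246.2°] cycloidal, h=18: θ=240.3° here. β=149.8, B=155.7. 18·(0.9621 − sin(2π·0.9621)/(2π)) = 17.9936 → s = 25.9936
radial distance = base radius + s = 13 + 25.9936 = 38.9936

38.9936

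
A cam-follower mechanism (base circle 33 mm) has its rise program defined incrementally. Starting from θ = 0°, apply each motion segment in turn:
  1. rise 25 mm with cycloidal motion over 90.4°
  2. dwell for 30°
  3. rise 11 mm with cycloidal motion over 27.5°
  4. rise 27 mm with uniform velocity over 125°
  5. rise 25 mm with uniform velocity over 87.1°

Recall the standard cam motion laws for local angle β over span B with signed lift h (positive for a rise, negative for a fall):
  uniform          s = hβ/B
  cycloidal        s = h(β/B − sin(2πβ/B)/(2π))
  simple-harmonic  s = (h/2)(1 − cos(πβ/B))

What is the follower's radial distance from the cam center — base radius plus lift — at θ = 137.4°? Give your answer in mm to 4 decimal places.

seg 1 [0°–90.4°] cycloidal, h=25: full span → s += 25 → s = 25.0000
seg 2 [90.4°–120.4°] dwell: s stays 25.0000
seg 3 [120.4°–147.9°] cycloidal, h=11: θ=137.4° here. β=17, B=27.5. 11·(0.6182 − sin(2π·0.6182)/(2π)) = 7.9838 → s = 32.9838
radial distance = base radius + s = 33 + 32.9838 = 65.9838

65.9838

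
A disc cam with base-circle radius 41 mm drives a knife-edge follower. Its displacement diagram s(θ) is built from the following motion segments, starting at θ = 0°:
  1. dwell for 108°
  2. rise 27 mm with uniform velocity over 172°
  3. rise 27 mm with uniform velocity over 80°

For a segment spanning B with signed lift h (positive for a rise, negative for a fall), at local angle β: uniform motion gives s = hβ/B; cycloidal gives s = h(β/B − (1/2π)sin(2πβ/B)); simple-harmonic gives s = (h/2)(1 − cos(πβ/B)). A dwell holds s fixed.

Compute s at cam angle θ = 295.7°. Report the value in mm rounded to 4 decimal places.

seg 1 [0°–108°] dwell: s stays 0.0000
seg 2 [108°–280°] uniform, h=27: full span → s += 27 → s = 27.0000
seg 3 [280°–360°] uniform, h=27: θ=295.7° here. β=15.7, B=80. 27·15.7/80 = 5.2987 → s = 32.2987

32.2987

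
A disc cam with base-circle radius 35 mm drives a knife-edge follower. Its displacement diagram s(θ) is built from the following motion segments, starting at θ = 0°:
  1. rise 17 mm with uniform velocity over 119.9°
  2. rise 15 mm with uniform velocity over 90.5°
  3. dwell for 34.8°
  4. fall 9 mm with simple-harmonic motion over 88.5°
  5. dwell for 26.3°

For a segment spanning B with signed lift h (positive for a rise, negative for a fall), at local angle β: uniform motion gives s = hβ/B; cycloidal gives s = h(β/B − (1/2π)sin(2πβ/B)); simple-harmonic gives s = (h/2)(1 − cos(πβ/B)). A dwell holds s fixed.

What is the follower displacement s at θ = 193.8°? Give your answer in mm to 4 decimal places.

seg 1 [0°–119.9°] uniform, h=17: full span → s += 17 → s = 17.0000
seg 2 [119.9°–210.4°] uniform, h=15: θ=193.8° here. β=73.9, B=90.5. 15·73.9/90.5 = 12.2486 → s = 29.2486

29.2486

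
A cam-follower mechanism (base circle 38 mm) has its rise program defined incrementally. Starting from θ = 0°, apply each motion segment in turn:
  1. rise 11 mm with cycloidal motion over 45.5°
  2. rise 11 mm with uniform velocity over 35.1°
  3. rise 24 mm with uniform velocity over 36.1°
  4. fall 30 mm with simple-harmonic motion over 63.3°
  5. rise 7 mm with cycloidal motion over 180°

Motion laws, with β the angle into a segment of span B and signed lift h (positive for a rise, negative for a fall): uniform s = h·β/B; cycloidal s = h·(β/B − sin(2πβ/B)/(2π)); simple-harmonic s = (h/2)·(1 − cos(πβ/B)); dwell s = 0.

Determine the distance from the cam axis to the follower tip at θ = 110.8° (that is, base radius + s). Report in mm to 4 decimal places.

seg 1 [0°–45.5°] cycloidal, h=11: full span → s += 11 → s = 11.0000
seg 2 [45.5°–80.6°] uniform, h=11: full span → s += 11 → s = 22.0000
seg 3 [80.6°–116.7°] uniform, h=24: θ=110.8° here. β=30.2, B=36.1. 24·30.2/36.1 = 20.0776 → s = 42.0776
radial distance = base radius + s = 38 + 42.0776 = 80.0776

80.0776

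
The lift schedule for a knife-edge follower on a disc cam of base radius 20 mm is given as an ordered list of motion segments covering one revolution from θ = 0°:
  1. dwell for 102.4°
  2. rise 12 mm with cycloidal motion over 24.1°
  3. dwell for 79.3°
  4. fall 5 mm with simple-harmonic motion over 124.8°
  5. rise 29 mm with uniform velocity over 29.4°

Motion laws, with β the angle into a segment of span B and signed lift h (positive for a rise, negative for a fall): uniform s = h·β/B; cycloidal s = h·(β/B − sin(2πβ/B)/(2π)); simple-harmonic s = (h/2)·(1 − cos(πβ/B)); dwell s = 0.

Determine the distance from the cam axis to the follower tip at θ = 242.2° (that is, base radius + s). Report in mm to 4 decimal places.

seg 1 [0°–102.4°] dwell: s stays 0.0000
seg 2 [102.4°–126.5°] cycloidal, h=12: full span → s += 12 → s = 12.0000
seg 3 [126.5°–205.8°] dwell: s stays 12.0000
seg 4 [205.8°–330.6°] simple-harmonic, h=-5: θ=242.2° here. β=36.4, B=124.8. -5/2·(1 − cos(π·0.2917)) = -0.9781 → s = 11.0219
radial distance = base radius + s = 20 + 11.0219 = 31.0219

31.0219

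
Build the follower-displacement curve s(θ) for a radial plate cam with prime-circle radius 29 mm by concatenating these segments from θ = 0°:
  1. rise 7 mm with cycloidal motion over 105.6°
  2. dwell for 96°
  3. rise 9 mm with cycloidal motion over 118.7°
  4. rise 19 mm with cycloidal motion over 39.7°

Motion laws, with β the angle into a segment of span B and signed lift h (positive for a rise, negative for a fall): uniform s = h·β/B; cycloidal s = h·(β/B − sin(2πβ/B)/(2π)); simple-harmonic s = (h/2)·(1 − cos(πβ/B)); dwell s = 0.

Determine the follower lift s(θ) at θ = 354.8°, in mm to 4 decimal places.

seg 1 [0°–105.6°] cycloidal, h=7: full span → s += 7 → s = 7.0000
seg 2 [105.6°–201.6°] dwell: s stays 7.0000
seg 3 [201.6°–320.3°] cycloidal, h=9: full span → s += 9 → s = 16.0000
seg 4 [320.3°–360°] cycloidal, h=19: θ=354.8° here. β=34.5, B=39.7. 19·(0.8690 − sin(2π·0.8690)/(2π)) = 18.7284 → s = 34.7284

34.7284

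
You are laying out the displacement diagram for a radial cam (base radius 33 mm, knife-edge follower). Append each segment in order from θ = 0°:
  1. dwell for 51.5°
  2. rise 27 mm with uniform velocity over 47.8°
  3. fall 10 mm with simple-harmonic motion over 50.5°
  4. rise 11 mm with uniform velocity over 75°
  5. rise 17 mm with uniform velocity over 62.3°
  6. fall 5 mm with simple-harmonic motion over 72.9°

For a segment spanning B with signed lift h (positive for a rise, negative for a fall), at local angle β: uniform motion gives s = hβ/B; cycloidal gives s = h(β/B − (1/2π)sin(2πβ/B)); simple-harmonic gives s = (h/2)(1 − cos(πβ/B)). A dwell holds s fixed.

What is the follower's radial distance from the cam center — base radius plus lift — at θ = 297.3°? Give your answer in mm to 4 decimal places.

seg 1 [0°–51.5°] dwell: s stays 0.0000
seg 2 [51.5°–99.3°] uniform, h=27: full span → s += 27 → s = 27.0000
seg 3 [99.3°–149.8°] simple-harmonic, h=-10: full span → s += -10 → s = 17.0000
seg 4 [149.8°–224.8°] uniform, h=11: full span → s += 11 → s = 28.0000
seg 5 [224.8°–287.1°] uniform, h=17: full span → s += 17 → s = 45.0000
seg 6 [287.1°–360°] simple-harmonic, h=-5: θ=297.3° here. β=10.2, B=72.9. -5/2·(1 − cos(π·0.1399)) = -0.2377 → s = 44.7623
radial distance = base radius + s = 33 + 44.7623 = 77.7623

77.7623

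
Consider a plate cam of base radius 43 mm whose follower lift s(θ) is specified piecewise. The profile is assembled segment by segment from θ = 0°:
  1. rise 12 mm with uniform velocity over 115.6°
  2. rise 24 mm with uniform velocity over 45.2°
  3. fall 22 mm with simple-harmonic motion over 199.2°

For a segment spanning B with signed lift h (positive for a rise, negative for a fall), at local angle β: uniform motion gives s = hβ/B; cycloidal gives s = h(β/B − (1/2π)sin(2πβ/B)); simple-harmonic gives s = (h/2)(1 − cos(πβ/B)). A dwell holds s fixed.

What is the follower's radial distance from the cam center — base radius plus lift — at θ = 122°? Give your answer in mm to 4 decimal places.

seg 1 [0°–115.6°] uniform, h=12: full span → s += 12 → s = 12.0000
seg 2 [115.6°–160.8°] uniform, h=24: θ=122° here. β=6.4, B=45.2. 24·6.4/45.2 = 3.3982 → s = 15.3982
radial distance = base radius + s = 43 + 15.3982 = 58.3982

58.3982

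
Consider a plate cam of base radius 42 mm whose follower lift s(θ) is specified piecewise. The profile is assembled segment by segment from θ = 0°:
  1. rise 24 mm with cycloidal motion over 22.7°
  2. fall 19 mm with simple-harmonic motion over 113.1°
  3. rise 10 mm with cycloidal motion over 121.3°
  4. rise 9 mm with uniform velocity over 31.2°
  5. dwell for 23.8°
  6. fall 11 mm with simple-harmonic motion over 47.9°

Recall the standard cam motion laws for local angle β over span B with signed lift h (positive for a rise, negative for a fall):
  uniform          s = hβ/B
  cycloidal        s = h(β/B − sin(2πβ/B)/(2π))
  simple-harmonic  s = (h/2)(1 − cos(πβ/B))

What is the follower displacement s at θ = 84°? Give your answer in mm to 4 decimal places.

seg 1 [0°–22.7°] cycloidal, h=24: full span → s += 24 → s = 24.0000
seg 2 [22.7°–135.8°] simple-harmonic, h=-19: θ=84° here. β=61.3, B=113.1. -19/2·(1 − cos(π·0.5420)) = -10.7498 → s = 13.2502

13.2502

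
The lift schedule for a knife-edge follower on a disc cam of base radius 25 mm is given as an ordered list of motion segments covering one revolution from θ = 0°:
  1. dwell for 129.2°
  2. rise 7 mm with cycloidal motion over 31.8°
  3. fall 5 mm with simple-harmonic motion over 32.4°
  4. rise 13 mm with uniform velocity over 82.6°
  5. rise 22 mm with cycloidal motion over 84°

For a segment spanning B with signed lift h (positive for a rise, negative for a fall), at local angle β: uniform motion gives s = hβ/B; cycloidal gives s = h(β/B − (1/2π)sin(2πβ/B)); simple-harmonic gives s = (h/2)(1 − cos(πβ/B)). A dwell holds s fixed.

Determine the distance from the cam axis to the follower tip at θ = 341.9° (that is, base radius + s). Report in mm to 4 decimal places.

seg 1 [0°–129.2°] dwell: s stays 0.0000
seg 2 [129.2°–161°] cycloidal, h=7: full span → s += 7 → s = 7.0000
seg 3 [161°–193.4°] simple-harmonic, h=-5: full span → s += -5 → s = 2.0000
seg 4 [193.4°–276°] uniform, h=13: full span → s += 13 → s = 15.0000
seg 5 [276°–360°] cycloidal, h=22: θ=341.9° here. β=65.9, B=84. 22·(0.7845 − sin(2π·0.7845)/(2π)) = 20.6789 → s = 35.6789
radial distance = base radius + s = 25 + 35.6789 = 60.6789

60.6789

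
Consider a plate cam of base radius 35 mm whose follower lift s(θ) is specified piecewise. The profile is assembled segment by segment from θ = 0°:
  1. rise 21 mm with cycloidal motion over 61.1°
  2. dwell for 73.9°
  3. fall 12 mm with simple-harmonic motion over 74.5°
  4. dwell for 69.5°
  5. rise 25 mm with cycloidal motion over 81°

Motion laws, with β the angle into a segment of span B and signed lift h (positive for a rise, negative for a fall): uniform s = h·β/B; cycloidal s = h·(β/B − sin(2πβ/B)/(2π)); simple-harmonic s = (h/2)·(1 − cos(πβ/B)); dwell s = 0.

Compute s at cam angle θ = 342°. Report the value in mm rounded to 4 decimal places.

seg 1 [0°–61.1°] cycloidal, h=21: full span → s += 21 → s = 21.0000
seg 2 [61.1°–135°] dwell: s stays 21.0000
seg 3 [135°–209.5°] simple-harmonic, h=-12: full span → s += -12 → s = 9.0000
seg 4 [209.5°–279°] dwell: s stays 9.0000
seg 5 [279°–360°] cycloidal, h=25: θ=342° here. β=63, B=81. 25·(0.7778 − sin(2π·0.7778)/(2π)) = 23.3629 → s = 32.3629

32.3629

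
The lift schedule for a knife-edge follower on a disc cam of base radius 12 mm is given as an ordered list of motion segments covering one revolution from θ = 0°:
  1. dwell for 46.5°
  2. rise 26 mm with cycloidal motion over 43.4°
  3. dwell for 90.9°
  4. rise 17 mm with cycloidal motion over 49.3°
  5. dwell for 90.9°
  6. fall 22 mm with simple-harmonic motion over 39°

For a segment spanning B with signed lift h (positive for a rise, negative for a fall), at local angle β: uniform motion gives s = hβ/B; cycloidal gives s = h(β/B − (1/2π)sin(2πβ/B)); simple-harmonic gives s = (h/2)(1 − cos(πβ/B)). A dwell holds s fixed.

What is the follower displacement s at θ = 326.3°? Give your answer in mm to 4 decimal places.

seg 1 [0°–46.5°] dwell: s stays 0.0000
seg 2 [46.5°–89.9°] cycloidal, h=26: full span → s += 26 → s = 26.0000
seg 3 [89.9°–180.8°] dwell: s stays 26.0000
seg 4 [180.8°–230.1°] cycloidal, h=17: full span → s += 17 → s = 43.0000
seg 5 [230.1°–321°] dwell: s stays 43.0000
seg 6 [321°–360°] simple-harmonic, h=-22: θ=326.3° here. β=5.3, B=39. -22/2·(1 − cos(π·0.1359)) = -0.9874 → s = 42.0126

42.0126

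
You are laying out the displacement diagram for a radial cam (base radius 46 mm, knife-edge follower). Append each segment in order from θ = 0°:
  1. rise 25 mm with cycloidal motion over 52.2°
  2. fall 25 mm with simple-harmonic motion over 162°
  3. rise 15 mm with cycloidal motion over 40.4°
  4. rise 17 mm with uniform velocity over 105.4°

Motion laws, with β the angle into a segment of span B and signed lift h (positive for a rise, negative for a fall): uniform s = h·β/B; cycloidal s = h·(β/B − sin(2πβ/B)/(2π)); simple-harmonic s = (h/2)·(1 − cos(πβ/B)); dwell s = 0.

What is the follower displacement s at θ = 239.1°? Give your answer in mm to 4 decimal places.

seg 1 [0°–52.2°] cycloidal, h=25: full span → s += 25 → s = 25.0000
seg 2 [52.2°–214.2°] simple-harmonic, h=-25: full span → s += -25 → s = 0.0000
seg 3 [214.2°–254.6°] cycloidal, h=15: θ=239.1° here. β=24.9, B=40.4. 15·(0.6163 − sin(2π·0.6163)/(2π)) = 10.8388 → s = 10.8388

10.8388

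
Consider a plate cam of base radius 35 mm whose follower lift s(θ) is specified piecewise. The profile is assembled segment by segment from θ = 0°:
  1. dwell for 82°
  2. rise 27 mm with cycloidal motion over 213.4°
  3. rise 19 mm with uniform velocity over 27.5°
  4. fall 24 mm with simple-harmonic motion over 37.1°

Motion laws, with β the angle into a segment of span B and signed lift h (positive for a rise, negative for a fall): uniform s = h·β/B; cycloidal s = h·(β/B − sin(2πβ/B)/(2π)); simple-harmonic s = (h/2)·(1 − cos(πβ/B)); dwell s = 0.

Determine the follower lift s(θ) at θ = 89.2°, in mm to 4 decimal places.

seg 1 [0°–82°] dwell: s stays 0.0000
seg 2 [82°–295.4°] cycloidal, h=27: θ=89.2° here. β=7.2, B=213.4. 27·(0.0337 − sin(2π·0.0337)/(2π)) = 0.0068 → s = 0.0068

0.0068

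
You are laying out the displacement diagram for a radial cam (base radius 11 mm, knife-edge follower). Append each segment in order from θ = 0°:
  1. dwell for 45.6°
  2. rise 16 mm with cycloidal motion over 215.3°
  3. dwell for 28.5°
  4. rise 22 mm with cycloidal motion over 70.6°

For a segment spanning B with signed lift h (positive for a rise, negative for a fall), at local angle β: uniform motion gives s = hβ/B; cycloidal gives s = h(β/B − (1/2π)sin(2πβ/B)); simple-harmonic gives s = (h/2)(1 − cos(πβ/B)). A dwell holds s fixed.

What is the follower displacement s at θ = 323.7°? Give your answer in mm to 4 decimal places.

seg 1 [0°–45.6°] dwell: s stays 0.0000
seg 2 [45.6°–260.9°] cycloidal, h=16: full span → s += 16 → s = 16.0000
seg 3 [260.9°–289.4°] dwell: s stays 16.0000
seg 4 [289.4°–360°] cycloidal, h=22: θ=323.7° here. β=34.3, B=70.6. 22·(0.4858 − sin(2π·0.4858)/(2π)) = 10.3772 → s = 26.3772

26.3772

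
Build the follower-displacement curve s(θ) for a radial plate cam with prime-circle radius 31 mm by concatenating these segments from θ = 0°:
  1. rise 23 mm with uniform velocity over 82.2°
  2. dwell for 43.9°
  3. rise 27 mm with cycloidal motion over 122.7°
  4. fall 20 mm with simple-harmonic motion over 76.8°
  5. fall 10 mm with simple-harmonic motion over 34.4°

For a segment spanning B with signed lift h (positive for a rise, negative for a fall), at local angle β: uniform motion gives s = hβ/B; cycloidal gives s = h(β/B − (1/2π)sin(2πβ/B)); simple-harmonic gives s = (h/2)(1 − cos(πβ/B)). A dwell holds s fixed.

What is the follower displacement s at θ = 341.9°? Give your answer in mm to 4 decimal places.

seg 1 [0°–82.2°] uniform, h=23: full span → s += 23 → s = 23.0000
seg 2 [82.2°–126.1°] dwell: s stays 23.0000
seg 3 [126.1°–248.8°] cycloidal, h=27: full span → s += 27 → s = 50.0000
seg 4 [248.8°–325.6°] simple-harmonic, h=-20: full span → s += -20 → s = 30.0000
seg 5 [325.6°–360°] simple-harmonic, h=-10: θ=341.9° here. β=16.3, B=34.4. -10/2·(1 − cos(π·0.4738)) = -4.5895 → s = 25.4105

25.4105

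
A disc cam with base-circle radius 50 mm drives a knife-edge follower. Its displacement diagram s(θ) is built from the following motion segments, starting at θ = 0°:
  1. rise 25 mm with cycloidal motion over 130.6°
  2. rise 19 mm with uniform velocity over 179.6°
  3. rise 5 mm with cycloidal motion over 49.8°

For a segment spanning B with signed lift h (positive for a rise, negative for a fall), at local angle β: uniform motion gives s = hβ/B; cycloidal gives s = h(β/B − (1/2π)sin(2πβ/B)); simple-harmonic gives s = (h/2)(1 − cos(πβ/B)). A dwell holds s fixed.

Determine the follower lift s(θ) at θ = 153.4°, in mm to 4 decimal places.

seg 1 [0°–130.6°] cycloidal, h=25: full span → s += 25 → s = 25.0000
seg 2 [130.6°–310.2°] uniform, h=19: θ=153.4° here. β=22.8, B=179.6. 19·22.8/179.6 = 2.4120 → s = 27.4120

27.4120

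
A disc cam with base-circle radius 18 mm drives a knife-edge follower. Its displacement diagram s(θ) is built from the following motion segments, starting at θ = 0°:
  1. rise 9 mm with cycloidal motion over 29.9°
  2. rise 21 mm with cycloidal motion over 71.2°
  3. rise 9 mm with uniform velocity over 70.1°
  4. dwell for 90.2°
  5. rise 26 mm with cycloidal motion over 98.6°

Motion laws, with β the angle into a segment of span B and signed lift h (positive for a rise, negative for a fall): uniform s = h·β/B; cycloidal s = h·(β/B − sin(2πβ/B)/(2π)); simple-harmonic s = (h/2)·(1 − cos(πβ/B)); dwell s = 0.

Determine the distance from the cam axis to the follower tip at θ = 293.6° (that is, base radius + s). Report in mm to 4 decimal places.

seg 1 [0°–29.9°] cycloidal, h=9: full span → s += 9 → s = 9.0000
seg 2 [29.9°–101.1°] cycloidal, h=21: full span → s += 21 → s = 30.0000
seg 3 [101.1°–171.2°] uniform, h=9: full span → s += 9 → s = 39.0000
seg 4 [171.2°–261.4°] dwell: s stays 39.0000
seg 5 [261.4°–360°] cycloidal, h=26: θ=293.6° here. β=32.2, B=98.6. 26·(0.3266 − sin(2π·0.3266)/(2π)) = 4.8226 → s = 43.8226
radial distance = base radius + s = 18 + 43.8226 = 61.8226

61.8226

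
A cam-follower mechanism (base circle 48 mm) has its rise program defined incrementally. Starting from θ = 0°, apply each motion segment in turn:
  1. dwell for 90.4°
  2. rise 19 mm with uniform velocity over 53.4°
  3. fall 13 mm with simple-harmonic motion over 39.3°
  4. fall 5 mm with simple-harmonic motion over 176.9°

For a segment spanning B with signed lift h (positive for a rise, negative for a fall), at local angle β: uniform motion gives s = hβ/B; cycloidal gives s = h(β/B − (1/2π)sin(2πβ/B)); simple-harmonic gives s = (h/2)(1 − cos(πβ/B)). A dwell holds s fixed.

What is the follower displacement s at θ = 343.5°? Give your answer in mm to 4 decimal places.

seg 1 [0°–90.4°] dwell: s stays 0.0000
seg 2 [90.4°–143.8°] uniform, h=19: full span → s += 19 → s = 19.0000
seg 3 [143.8°–183.1°] simple-harmonic, h=-13: full span → s += -13 → s = 6.0000
seg 4 [183.1°–360°] simple-harmonic, h=-5: θ=343.5° here. β=160.4, B=176.9. -5/2·(1 − cos(π·0.9067)) = -4.8934 → s = 1.1066

1.1066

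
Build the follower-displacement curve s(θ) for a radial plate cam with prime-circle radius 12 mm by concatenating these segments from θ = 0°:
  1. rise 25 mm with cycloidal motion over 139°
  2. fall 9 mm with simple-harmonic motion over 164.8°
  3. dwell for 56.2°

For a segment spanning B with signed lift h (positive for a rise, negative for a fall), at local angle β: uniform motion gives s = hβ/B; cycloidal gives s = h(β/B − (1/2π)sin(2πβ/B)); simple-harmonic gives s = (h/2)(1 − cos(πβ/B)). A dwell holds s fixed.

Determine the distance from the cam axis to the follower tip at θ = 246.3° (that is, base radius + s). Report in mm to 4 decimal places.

seg 1 [0°–139°] cycloidal, h=25: full span → s += 25 → s = 25.0000
seg 2 [139°–303.8°] simple-harmonic, h=-9: θ=246.3° here. β=107.3, B=164.8. -9/2·(1 − cos(π·0.6511)) = -6.5567 → s = 18.4433
radial distance = base radius + s = 12 + 18.4433 = 30.4433

30.4433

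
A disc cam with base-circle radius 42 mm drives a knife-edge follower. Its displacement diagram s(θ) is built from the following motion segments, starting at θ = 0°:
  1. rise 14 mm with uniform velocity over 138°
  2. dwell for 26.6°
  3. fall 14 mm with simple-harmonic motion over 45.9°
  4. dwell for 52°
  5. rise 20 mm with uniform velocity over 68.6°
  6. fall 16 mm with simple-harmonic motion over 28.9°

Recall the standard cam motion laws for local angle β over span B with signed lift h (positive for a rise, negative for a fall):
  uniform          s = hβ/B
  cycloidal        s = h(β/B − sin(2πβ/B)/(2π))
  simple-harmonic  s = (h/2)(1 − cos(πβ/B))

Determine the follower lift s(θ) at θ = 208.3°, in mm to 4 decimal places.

seg 1 [0°–138°] uniform, h=14: full span → s += 14 → s = 14.0000
seg 2 [138°–164.6°] dwell: s stays 14.0000
seg 3 [164.6°–210.5°] simple-harmonic, h=-14: θ=208.3° here. β=43.7, B=45.9. -14/2·(1 − cos(π·0.9521)) = -13.9208 → s = 0.0792

0.0792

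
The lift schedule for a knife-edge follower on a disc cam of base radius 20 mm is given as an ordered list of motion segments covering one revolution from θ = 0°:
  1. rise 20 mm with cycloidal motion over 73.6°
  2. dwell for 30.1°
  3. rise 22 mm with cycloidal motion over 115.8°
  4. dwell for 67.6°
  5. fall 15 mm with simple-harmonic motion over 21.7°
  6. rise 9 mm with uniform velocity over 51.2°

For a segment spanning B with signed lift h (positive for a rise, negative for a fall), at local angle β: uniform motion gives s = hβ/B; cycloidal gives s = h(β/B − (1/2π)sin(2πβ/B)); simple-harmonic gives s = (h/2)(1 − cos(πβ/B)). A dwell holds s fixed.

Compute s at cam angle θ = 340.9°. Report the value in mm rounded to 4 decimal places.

seg 1 [0°–73.6°] cycloidal, h=20: full span → s += 20 → s = 20.0000
seg 2 [73.6°–103.7°] dwell: s stays 20.0000
seg 3 [103.7°–219.5°] cycloidal, h=22: full span → s += 22 → s = 42.0000
seg 4 [219.5°–287.1°] dwell: s stays 42.0000
seg 5 [287.1°–308.8°] simple-harmonic, h=-15: full span → s += -15 → s = 27.0000
seg 6 [308.8°–360°] uniform, h=9: θ=340.9° here. β=32.1, B=51.2. 9·32.1/51.2 = 5.6426 → s = 32.6426

32.6426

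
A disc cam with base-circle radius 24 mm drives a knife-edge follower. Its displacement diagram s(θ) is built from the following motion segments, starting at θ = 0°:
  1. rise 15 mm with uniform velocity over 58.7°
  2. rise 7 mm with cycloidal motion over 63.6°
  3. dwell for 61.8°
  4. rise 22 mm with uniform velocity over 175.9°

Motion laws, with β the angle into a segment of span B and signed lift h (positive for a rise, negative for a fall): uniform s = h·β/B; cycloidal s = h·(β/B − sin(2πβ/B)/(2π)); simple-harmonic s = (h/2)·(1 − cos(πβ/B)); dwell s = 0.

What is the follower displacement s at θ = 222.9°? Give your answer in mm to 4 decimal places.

seg 1 [0°–58.7°] uniform, h=15: full span → s += 15 → s = 15.0000
seg 2 [58.7°–122.3°] cycloidal, h=7: full span → s += 7 → s = 22.0000
seg 3 [122.3°–184.1°] dwell: s stays 22.0000
seg 4 [184.1°–360°] uniform, h=22: θ=222.9° here. β=38.8, B=175.9. 22·38.8/175.9 = 4.8528 → s = 26.8528

26.8528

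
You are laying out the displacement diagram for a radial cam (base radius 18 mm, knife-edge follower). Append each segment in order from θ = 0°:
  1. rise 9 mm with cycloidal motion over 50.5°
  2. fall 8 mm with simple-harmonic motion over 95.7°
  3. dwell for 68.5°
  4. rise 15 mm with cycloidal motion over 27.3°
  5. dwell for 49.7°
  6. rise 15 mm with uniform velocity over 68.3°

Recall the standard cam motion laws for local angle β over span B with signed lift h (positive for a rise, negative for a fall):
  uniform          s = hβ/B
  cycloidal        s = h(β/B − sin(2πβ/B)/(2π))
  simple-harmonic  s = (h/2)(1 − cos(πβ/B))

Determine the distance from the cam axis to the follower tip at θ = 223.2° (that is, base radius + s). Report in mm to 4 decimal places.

seg 1 [0°–50.5°] cycloidal, h=9: full span → s += 9 → s = 9.0000
seg 2 [50.5°–146.2°] simple-harmonic, h=-8: full span → s += -8 → s = 1.0000
seg 3 [146.2°–214.7°] dwell: s stays 1.0000
seg 4 [214.7°–242°] cycloidal, h=15: θ=223.2° here. β=8.5, B=27.3. 15·(0.3114 − sin(2π·0.3114)/(2π)) = 2.4582 → s = 3.4582
radial distance = base radius + s = 18 + 3.4582 = 21.4582

21.4582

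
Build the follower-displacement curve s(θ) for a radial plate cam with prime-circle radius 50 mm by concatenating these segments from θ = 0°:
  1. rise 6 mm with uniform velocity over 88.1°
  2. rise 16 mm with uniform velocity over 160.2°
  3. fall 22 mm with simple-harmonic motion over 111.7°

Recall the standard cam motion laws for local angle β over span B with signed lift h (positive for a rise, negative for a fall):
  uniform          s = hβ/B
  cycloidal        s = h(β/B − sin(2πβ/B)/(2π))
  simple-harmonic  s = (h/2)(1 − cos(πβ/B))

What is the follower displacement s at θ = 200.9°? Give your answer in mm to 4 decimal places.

seg 1 [0°–88.1°] uniform, h=6: full span → s += 6 → s = 6.0000
seg 2 [88.1°–248.3°] uniform, h=16: θ=200.9° here. β=112.8, B=160.2. 16·112.8/160.2 = 11.2659 → s = 17.2659

17.2659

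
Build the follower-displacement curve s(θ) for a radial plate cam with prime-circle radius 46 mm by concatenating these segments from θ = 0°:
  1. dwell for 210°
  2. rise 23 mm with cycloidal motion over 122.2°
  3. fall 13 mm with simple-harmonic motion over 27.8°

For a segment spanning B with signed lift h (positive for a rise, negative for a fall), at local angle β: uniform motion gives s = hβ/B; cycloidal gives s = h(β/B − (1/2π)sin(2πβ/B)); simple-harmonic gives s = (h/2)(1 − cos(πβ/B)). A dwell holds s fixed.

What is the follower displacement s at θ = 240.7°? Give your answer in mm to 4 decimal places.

seg 1 [0°–210°] dwell: s stays 0.0000
seg 2 [210°–332.2°] cycloidal, h=23: θ=240.7° here. β=30.7, B=122.2. 23·(0.2512 − sin(2π·0.2512)/(2π)) = 2.1178 → s = 2.1178

2.1178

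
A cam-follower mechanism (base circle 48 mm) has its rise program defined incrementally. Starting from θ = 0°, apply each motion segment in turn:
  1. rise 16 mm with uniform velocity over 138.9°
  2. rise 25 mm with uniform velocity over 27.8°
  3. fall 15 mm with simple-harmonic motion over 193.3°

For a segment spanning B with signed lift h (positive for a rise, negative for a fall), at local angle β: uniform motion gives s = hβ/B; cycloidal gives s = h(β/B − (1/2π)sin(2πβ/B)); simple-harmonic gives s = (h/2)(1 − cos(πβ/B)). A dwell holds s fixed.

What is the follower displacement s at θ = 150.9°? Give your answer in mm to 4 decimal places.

seg 1 [0°–138.9°] uniform, h=16: full span → s += 16 → s = 16.0000
seg 2 [138.9°–166.7°] uniform, h=25: θ=150.9° here. β=12, B=27.8. 25·12/27.8 = 10.7914 → s = 26.7914

26.7914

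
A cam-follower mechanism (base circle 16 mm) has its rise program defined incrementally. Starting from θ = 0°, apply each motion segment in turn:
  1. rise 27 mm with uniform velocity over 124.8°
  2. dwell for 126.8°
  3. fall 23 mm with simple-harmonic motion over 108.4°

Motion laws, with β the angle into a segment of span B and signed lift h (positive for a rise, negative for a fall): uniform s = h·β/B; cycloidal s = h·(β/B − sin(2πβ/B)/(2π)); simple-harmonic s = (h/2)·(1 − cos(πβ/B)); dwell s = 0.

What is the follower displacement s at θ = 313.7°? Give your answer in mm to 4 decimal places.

seg 1 [0°–124.8°] uniform, h=27: full span → s += 27 → s = 27.0000
seg 2 [124.8°–251.6°] dwell: s stays 27.0000
seg 3 [251.6°–360°] simple-harmonic, h=-23: θ=313.7° here. β=62.1, B=108.4. -23/2·(1 − cos(π·0.5729)) = -14.1100 → s = 12.8900

12.8900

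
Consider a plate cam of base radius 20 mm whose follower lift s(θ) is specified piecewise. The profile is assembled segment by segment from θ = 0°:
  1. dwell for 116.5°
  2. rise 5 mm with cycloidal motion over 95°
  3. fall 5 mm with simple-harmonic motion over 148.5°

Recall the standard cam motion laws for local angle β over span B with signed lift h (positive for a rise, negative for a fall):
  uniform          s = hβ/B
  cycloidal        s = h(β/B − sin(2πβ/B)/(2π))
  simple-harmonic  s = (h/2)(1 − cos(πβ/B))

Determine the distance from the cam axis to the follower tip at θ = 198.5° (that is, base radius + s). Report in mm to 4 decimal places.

seg 1 [0°–116.5°] dwell: s stays 0.0000
seg 2 [116.5°–211.5°] cycloidal, h=5: θ=198.5° here. β=82, B=95. 5·(0.8632 − sin(2π·0.8632)/(2π)) = 4.9188 → s = 4.9188
radial distance = base radius + s = 20 + 4.9188 = 24.9188

24.9188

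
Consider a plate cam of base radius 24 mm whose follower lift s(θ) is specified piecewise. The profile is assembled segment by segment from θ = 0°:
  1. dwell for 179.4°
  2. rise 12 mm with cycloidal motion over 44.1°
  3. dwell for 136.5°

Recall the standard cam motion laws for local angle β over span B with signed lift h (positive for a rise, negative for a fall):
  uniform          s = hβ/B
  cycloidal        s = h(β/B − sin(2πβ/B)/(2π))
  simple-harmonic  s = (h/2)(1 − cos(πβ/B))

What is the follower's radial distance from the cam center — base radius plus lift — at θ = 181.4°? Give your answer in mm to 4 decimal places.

seg 1 [0°–179.4°] dwell: s stays 0.0000
seg 2 [179.4°–223.5°] cycloidal, h=12: θ=181.4° here. β=2, B=44.1. 12·(0.0454 − sin(2π·0.0454)/(2π)) = 0.0073 → s = 0.0073
radial distance = base radius + s = 24 + 0.0073 = 24.0073

24.0073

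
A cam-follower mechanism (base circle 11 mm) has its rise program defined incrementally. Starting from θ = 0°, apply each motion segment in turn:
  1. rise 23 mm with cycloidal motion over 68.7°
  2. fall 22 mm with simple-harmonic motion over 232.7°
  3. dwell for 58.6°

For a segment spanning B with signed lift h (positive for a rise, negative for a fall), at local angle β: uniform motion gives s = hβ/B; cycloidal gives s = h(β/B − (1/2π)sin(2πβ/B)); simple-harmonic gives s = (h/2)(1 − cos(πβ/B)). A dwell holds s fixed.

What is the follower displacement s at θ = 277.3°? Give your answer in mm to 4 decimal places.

seg 1 [0°–68.7°] cycloidal, h=23: full span → s += 23 → s = 23.0000
seg 2 [68.7°–301.4°] simple-harmonic, h=-22: θ=277.3° here. β=208.6, B=232.7. -22/2·(1 − cos(π·0.8964)) = -21.4229 → s = 1.5771

1.5771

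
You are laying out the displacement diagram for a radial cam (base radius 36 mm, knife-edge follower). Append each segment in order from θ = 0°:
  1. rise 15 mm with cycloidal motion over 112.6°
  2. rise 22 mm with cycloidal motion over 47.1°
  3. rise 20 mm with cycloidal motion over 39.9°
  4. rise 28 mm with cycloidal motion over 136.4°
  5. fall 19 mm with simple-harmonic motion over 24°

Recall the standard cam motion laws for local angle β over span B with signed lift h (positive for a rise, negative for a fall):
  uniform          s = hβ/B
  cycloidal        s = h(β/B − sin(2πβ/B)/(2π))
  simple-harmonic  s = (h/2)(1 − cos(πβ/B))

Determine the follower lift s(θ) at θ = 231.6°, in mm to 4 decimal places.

seg 1 [0°–112.6°] cycloidal, h=15: full span → s += 15 → s = 15.0000
seg 2 [112.6°–159.7°] cycloidal, h=22: full span → s += 22 → s = 37.0000
seg 3 [159.7°–199.6°] cycloidal, h=20: full span → s += 20 → s = 57.0000
seg 4 [199.6°–336°] cycloidal, h=28: θ=231.6° here. β=32, B=136.4. 28·(0.2346 − sin(2π·0.2346)/(2π)) = 2.1334 → s = 59.1334

59.1334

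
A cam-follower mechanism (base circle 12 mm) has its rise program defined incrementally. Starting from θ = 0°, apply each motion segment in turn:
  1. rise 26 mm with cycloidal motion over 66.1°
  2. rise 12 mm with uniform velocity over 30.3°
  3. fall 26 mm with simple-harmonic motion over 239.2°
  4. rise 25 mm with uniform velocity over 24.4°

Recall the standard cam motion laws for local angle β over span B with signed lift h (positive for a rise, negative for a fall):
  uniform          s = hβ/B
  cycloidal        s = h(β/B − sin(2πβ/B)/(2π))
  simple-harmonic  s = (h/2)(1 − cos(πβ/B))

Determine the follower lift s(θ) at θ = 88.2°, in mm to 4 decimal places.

seg 1 [0°–66.1°] cycloidal, h=26: full span → s += 26 → s = 26.0000
seg 2 [66.1°–96.4°] uniform, h=12: θ=88.2° here. β=22.1, B=30.3. 12·22.1/30.3 = 8.7525 → s = 34.7525

34.7525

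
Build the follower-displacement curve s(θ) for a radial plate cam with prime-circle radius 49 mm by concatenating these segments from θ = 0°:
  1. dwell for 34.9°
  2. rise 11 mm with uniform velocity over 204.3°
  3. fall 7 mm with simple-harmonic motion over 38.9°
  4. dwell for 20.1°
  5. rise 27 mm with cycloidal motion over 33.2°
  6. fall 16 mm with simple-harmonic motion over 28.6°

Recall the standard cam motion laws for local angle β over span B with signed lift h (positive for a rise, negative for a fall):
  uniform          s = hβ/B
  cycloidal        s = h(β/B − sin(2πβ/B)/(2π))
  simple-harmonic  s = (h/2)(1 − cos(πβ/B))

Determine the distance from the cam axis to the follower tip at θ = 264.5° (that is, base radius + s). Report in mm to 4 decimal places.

seg 1 [0°–34.9°] dwell: s stays 0.0000
seg 2 [34.9°–239.2°] uniform, h=11: full span → s += 11 → s = 11.0000
seg 3 [239.2°–278.1°] simple-harmonic, h=-7: θ=264.5° here. β=25.3, B=38.9. -7/2·(1 − cos(π·0.6504)) = -5.0927 → s = 5.9073
radial distance = base radius + s = 49 + 5.9073 = 54.9073

54.9073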